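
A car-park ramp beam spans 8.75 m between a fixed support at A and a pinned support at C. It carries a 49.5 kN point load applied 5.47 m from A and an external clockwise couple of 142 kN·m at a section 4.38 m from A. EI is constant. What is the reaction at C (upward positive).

R_C = 41.24 kN

Release the roller at C. Primary structure: cantilever fixed at A.
Primary-structure tip deflection at C by superposition:
  point load 49.5 at a = 5.47: Pa²(3L − a)/(6EI) = 5129/EI
  clockwise couple 142 at a = 4.38: M₀a(2L − a)/(2EI) = 4080/EI
  δ_0 = 9210/EI
Tip deflection under a unit load at C: L³/(3EI) = 223.3/EI.
The prop prevents deflection at C: R_C = δ_0/δ_{CC} = 9210/223.3 = 41.24 kN.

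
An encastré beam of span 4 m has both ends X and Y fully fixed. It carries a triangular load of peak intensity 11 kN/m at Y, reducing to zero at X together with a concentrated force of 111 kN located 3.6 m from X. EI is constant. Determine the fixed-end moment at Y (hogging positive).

M_Y = 44.76 kN·m

Take the two fixed-end moments M_X, M_Y as redundants; the released structure is the simple span XY.
End rotations of the released simple span under the applied load (×1/EI):
  at X: triangular load, peak 11: 7w₀L³/(360EI) = 13.69/EI
  at Y: triangular load, peak 11: w₀L³/(45EI) = 15.64/EI
  at X: point load 111 at a = 3.6: Pab(L + b)/(6LEI) = 29.3/EI
  at Y: point load 111 at a = 3.6: Pab(L + a)/(6LEI) = 50.62/EI
  θ_X0 = 42.99/EI,  θ_Y0 = 66.26/EI
Flexibility coefficients: a unit moment at one end gives L/(3EI) there and L/(6EI) at the far end, so f₁₁ = f₂₂ = 1.333/EI and f₁₂ = f₂₁ = 0.6667/EI.
Compatibility — zero rotation at each built-in end:
  1.333 M_X + 0.6667 M_Y = 42.99
  0.6667 M_X + 1.333 M_Y = 66.26
Solving the pair gives M_X = 9.863 kN·m and M_Y = 44.76 kN·m (hogging).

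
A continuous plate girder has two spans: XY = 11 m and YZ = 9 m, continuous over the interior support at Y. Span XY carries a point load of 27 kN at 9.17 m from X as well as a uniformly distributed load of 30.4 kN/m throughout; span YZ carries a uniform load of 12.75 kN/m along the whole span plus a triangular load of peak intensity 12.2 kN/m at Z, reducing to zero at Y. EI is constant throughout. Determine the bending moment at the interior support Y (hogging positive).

M_Y = 357.7 kN·m

Insert a hinge at Y; M_Y is the redundant, and each span becomes simply supported.
Rotations at Y on the released spans (each span's end-slope, ×1/EI):
  span XY: point load 27 at a = 9.17: Pab(L + a)/(6LEI) = 138.5/EI
  span XY: UDL 30.4: wL³/(24EI) = 1686/EI
  span YZ: UDL 12.75: wL³/(24EI) = 387.3/EI
  span YZ: triangular load, peak 12.2: 7w₀L³/(360EI) = 172.9/EI
  relative rotation θ_0 = (1824 + 560.2)/EI = 2385/EI
A unit hogging moment at Y produces rotation L₁/(3EI) + L₂/(3EI) = 6.667/EI.
Compatibility: M_Y·(L₁+L₂)/(3EI) = θ_0, giving M_Y = 357.7 kN·m (hogging).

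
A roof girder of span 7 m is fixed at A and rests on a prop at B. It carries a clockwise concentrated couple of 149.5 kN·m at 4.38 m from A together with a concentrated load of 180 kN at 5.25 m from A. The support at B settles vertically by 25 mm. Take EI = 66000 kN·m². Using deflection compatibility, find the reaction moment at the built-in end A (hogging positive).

M_A = 205.3 kN·m

Choose R_B as the redundant. The primary structure is the cantilever fixed at A.
Deflection at B on the released cantilever, summing each load's contribution:
  clockwise couple 149.5 at a = 4.38: M₀a(2L − a)/(2EI) = 3150/EI
  point load 180 at a = 5.25: Pa²(3L − a)/(6EI) = 13023/EI
  δ_0 = 16173/EI
Tip deflection under a unit load at B: L³/(3EI) = 114.3/EI.
With EI = 66000 kN·m²: δ_0 = 0.24504 m and δ_{BB} = 0.001732 m/kN.
Compatibility — the beam at B must follow the support down by 0.025 m: δ_0 − R_B·δ_{BB} = 0.025, so R_B = (0.24504 − 0.025)/0.001732 = 127 kN.
Moment equilibrium about A: M_A = Σ(load moments about A) − R_B·L = 1094 − 127×7 = 205.3 kN·m.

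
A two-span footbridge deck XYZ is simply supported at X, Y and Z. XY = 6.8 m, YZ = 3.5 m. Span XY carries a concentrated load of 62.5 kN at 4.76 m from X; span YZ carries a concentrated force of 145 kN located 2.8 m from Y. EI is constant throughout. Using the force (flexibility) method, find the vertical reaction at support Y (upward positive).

Take M_Y as the redundant. Released structure: two simple spans XY and YZ with a hinge at Y.
Discontinuity in slope at Y on the released structure — sum the simple-span end rotations:
  span XY: point load 62.5 at a = 4.76: Pab(L + a)/(6LEI) = 172/EI
  span YZ: point load 145 at a = 2.8: Pab(L + b)/(6LEI) = 56.84/EI
  relative rotation θ_0 = (172 + 56.84)/EI = 228.8/EI
A unit hogging moment at Y produces rotation L₁/(3EI) + L₂/(3EI) = 3.433/EI.
Slope continuity at Y: θ_0 = M_Y·3.433/EI, so M_Y = 228.8/3.433 = 66.64 kN·m (hogging).
Span XY, ΣM about X with M_Y applied at Y: R_Y^{XY}·6.8 = 297.5 + 66.64, so R_Y^{XY} = 53.55 kN and R_X = 62.5 − 53.55 = 8.95 kN.
Span YZ, ΣM about Z: R_Y^{YZ}·3.5 = 101.5 + 66.64, so R_Y^{YZ} = 48.04 kN and R_Z = 145 − 48.04 = 96.96 kN.
R_Y = 53.55 + 48.04 = 101.6 kN.

R_Y = 101.6 kN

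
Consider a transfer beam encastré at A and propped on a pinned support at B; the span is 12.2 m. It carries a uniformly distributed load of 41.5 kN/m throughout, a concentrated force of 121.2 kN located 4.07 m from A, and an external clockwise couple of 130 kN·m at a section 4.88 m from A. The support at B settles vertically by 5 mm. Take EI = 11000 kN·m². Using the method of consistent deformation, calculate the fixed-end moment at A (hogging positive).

M_A = 1052 kN·m

Remove the prop at B; the released (primary) structure is a cantilever built in at A.
Primary-structure tip deflection at B by superposition:
  UDL 41.5: wL⁴/(8EI) = 114920/EI
  point load 121.2 at a = 4.07: Pa²(3L − a)/(6EI) = 10885/EI
  clockwise couple 130 at a = 4.88: M₀a(2L − a)/(2EI) = 6192/EI
  δ_0 = 131997/EI
Flexibility coefficient — unit upward force at B: δ_{BB} = L³/(3EI) = 605.3/EI.
With EI = 11000 kN·m²: δ_0 = 12 m and δ_{BB} = 0.055026 m/kN.
Compatibility — the beam at B must follow the support down by 0.005 m: δ_0 − R_B·δ_{BB} = 0.005, so R_B = (12 − 0.005)/0.055026 = 218 kN.
Moment equilibrium about A: M_A = Σ(load moments about A) − R_B·L = 3712 − 218×12.2 = 1052 kN·m.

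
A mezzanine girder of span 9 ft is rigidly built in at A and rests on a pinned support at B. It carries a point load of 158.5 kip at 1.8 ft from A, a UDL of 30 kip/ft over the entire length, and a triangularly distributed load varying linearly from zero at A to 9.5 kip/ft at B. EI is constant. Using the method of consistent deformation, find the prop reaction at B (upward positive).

Choose R_B as the redundant. The primary structure is the cantilever fixed at A.
Primary-structure tip deflection at B by superposition:
  point load 158.5 at a = 1.8: Pa²(3L − a)/(6EI) = 2157/EI
  UDL 30: wL⁴/(8EI) = 24604/EI
  triangular load, peak 9.5 at the free end: 11w₀L⁴/(120EI) = 5714/EI
  δ_0 = 32474/EI
Flexibility coefficient — unit upward force at B: δ_{BB} = L³/(3EI) = 243/EI.
The prop prevents deflection at B: R_B = δ_0/δ_{BB} = 32474/243 = 133.6 kip.

R_B = 133.6 kip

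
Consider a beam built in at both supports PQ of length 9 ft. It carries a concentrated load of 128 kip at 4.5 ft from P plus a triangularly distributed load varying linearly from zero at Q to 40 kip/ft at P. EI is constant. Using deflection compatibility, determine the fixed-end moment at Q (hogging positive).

Release both end moments; the primary structure is a simply-supported span PQ with redundants M_P and M_Q.
Simple-span end rotations at P and Q under the given loads:
  at P: point load 128 at a = 4.5: Pab(L + b)/(6LEI) = 648/EI
  at Q: point load 128 at a = 4.5: Pab(L + a)/(6LEI) = 648/EI
  at P: triangular load, peak 40: w₀L³/(45EI) = 648/EI
  at Q: triangular load, peak 40: 7w₀L³/(360EI) = 567/EI
  θ_P0 = 1296/EI,  θ_Q0 = 1215/EI
Flexibility coefficients: a unit moment at one end gives L/(3EI) there and L/(6EI) at the far end, so f₁₁ = f₂₂ = 3/EI and f₁₂ = f₂₁ = 1.5/EI.
Compatibility — zero rotation at each built-in end:
  3 M_P + 1.5 M_Q = 1296
  1.5 M_P + 3 M_Q = 1215
Solving the pair gives M_P = 306 kip·ft and M_Q = 252 kip·ft (hogging).

M_Q = 252 kip·ft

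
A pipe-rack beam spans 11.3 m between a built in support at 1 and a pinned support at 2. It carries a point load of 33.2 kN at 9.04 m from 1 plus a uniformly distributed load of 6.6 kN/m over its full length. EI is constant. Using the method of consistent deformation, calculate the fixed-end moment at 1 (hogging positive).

M_1 = 141.4 kN·m

Remove the prop at 2; the released (primary) structure is a cantilever built in at 1.
Free-end deflection of the primary structure under the applied loading (downward +):
  point load 33.2 at a = 9.04: Pa²(3L − a)/(6EI) = 11242/EI
  UDL 6.6: wL⁴/(8EI) = 13451/EI
  δ_0 = 24693/EI
Flexibility coefficient — unit upward force at 2: δ_{22} = L³/(3EI) = 481/EI.
Compatibility at 2: δ_0 − R_2·δ_{22} = 0, so R_2 = 24693/481 = 51.34 kN.
Moment equilibrium about 1: M_1 = Σ(load moments about 1) − R_2·L = 721.5 − 51.34×11.3 = 141.4 kN·m.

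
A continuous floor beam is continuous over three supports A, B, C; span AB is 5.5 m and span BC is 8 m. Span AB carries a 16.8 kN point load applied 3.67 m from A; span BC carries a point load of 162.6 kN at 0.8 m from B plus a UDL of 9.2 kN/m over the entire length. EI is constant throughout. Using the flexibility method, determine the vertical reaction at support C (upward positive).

R_C = 38.5 kN

Release continuity at B by inserting a hinge; the redundant is the internal moment M_B. The primary structure is two simply-supported spans AB and BC.
End slopes at the hinge B, treating each span as simply supported:
  span AB: point load 16.8 at a = 3.67: Pab(L + a)/(6LEI) = 31.35/EI
  span BC: point load 162.6 at a = 0.8: Pab(L + b)/(6LEI) = 296.6/EI
  span BC: UDL 9.2: wL³/(24EI) = 196.3/EI
  relative rotation θ_0 = (31.35 + 492.8)/EI = 524.2/EI
A unit hogging moment at B produces rotation L₁/(3EI) + L₂/(3EI) = 4.5/EI.
Compatibility: M_B·(L₁+L₂)/(3EI) = θ_0, giving M_B = 116.5 kN·m (hogging).
Span BC, ΣM about C: R_B^{BC}·8 = 1465 + 116.5, so R_B^{BC} = 197.7 kN and R_C = 236.2 − 197.7 = 38.5 kN.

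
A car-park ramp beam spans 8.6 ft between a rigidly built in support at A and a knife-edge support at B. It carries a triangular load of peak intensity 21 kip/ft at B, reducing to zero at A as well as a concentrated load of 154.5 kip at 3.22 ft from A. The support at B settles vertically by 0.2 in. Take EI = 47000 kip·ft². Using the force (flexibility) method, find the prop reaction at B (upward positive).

Release the roller at B. Primary structure: cantilever fixed at A.
Deflection at B on the released cantilever, summing each load's contribution:
  triangular load, peak 21 at the free end: 11w₀L⁴/(120EI) = 10530/EI
  point load 154.5 at a = 3.22: Pa²(3L − a)/(6EI) = 6029/EI
  δ_0 = 16558/EI
Tip deflection under a unit load at B: L³/(3EI) = 212/EI.
With EI = 47000 kip·ft²: δ_0 = 0.35231 ft and δ_{BB} = 0.004511 ft/kip.
Compatibility — the beam at B must follow the support down by 0.01667 ft: δ_0 − R_B·δ_{BB} = 0.01667, so R_B = (0.35231 − 0.01667)/0.004511 = 74.4 kip.

R_B = 74.4 kip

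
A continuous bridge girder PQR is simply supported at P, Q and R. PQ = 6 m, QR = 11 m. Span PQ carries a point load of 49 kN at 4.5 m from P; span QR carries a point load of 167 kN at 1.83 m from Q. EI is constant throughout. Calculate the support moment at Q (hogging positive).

M_Q = 168.2 kN·m

Release continuity at Q by inserting a hinge; the redundant is the internal moment M_Q. The primary structure is two simply-supported spans PQ and QR.
End slopes at the hinge Q, treating each span as simply supported:
  span PQ: point load 49 at a = 4.5: Pab(L + a)/(6LEI) = 96.47/EI
  span QR: point load 167 at a = 1.83: Pab(L + b)/(6LEI) = 856.4/EI
  relative rotation θ_0 = (96.47 + 856.4)/EI = 952.9/EI
A unit hogging moment at Q produces rotation L₁/(3EI) + L₂/(3EI) = 5.667/EI.
Compatibility: M_Q·(L₁+L₂)/(3EI) = θ_0, giving M_Q = 168.2 kN·m (hogging).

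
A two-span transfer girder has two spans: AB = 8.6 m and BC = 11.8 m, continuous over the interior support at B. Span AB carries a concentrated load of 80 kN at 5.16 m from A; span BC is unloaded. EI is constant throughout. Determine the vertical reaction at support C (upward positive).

Take M_B as the redundant. Released structure: two simple spans AB and BC with a hinge at B.
Rotations at B on the released spans (each span's end-slope, ×1/EI):
  span AB: point load 80 at a = 5.16: Pab(L + a)/(6LEI) = 378.7/EI
  relative rotation θ_0 = (378.7 + 0)/EI = 378.7/EI
A unit hogging moment at B produces rotation L₁/(3EI) + L₂/(3EI) = 6.8/EI.
Slope continuity at B: θ_0 = M_B·6.8/EI, so M_B = 378.7/6.8 = 55.69 kN·m (hogging).
Span BC, ΣM about C: R_B^{BC}·11.8 = 0 + 55.69, so R_B^{BC} = 4.719 kN and R_C = 0 − 4.719 = -4.719 kN.

R_C = -4.719 kN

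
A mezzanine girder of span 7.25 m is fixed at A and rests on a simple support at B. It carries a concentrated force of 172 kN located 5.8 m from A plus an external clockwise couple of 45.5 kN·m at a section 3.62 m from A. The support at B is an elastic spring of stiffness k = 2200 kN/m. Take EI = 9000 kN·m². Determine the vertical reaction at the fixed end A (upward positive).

R_A = 47.86 kN

Remove the prop at B; the released (primary) structure is a cantilever built in at A.
Primary-structure tip deflection at B by superposition:
  point load 172 at a = 5.8: Pa²(3L − a)/(6EI) = 15381/EI
  clockwise couple 45.5 at a = 3.62: M₀a(2L − a)/(2EI) = 896/EI
  δ_0 = 16277/EI
Flexibility coefficient — unit upward force at B: δ_{BB} = L³/(3EI) = 127/EI.
With EI = 9000 kN·m²: δ_0 = 1.8086 m and δ_{BB} = 0.014114 m/kN.
Compatibility — the spring shortens by R_B/k under the reaction it provides: δ_0 − R_B·δ_{BB} = R_B/k. With 1/k = 0.000455 m/kN, R_B = δ_0 / (δ_{BB} + 1/k) = 1.8086 / (0.014114 + 0.000455) = 124.1 kN.
Vertical equilibrium: R_A = ΣP − R_B = 172 − 124.1 = 47.86 kN.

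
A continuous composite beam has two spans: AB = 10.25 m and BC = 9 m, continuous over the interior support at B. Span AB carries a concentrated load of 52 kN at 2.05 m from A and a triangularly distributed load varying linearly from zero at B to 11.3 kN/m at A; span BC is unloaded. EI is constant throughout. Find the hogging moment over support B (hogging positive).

Release continuity at B by inserting a hinge; the redundant is the internal moment M_B. The primary structure is two simply-supported spans AB and BC.
End slopes at the hinge B, treating each span as simply supported:
  span AB: point load 52 at a = 2.05: Pab(L + a)/(6LEI) = 174.8/EI
  span AB: triangular load, peak 11.3: 7w₀L³/(360EI) = 236.6/EI
  relative rotation θ_0 = (411.4 + 0)/EI = 411.4/EI
A unit hogging moment at B produces rotation L₁/(3EI) + L₂/(3EI) = 6.417/EI.
Compatibility: M_B·(L₁+L₂)/(3EI) = θ_0, giving M_B = 64.12 kN·m (hogging).

M_B = 64.12 kN·m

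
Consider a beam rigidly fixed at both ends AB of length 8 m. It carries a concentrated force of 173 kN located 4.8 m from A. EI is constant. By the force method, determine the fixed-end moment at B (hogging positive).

M_B = 199.3 kN·m

Take the two fixed-end moments M_A, M_B as redundants; the released structure is the simple span AB.
Simple-span end rotations at A and B under the given loads:
  at A: point load 173 at a = 4.8: Pab(L + b)/(6LEI) = 620/EI
  at B: point load 173 at a = 4.8: Pab(L + a)/(6LEI) = 708.6/EI
  θ_A0 = 620/EI,  θ_B0 = 708.6/EI
Flexibility coefficients: a unit moment at one end gives L/(3EI) there and L/(6EI) at the far end, so f₁₁ = f₂₂ = 2.667/EI and f₁₂ = f₂₁ = 1.333/EI.
Compatibility — zero rotation at each built-in end:
  2.667 M_A + 1.333 M_B = 620
  1.333 M_A + 2.667 M_B = 708.6
Solving the pair gives M_A = 132.9 kN·m and M_B = 199.3 kN·m (hogging).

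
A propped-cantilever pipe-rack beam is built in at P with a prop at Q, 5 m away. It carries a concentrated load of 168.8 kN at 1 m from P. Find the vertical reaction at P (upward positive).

Remove the prop at Q; the released (primary) structure is a cantilever built in at P.
Free-end deflection of the primary structure under the applied loading (downward +):
  point load 168.8 at a = 1: Pa²(3L − a)/(6EI) = 393.9/EI
Flexibility coefficient — unit upward force at Q: δ_{QQ} = L³/(3EI) = 41.67/EI.
The prop prevents deflection at Q: R_Q = δ_0/δ_{QQ} = 393.9/41.67 = 9.453 kN.
Vertical equilibrium: R_P = ΣP − R_Q = 168.8 − 9.453 = 159.3 kN.

R_P = 159.3 kN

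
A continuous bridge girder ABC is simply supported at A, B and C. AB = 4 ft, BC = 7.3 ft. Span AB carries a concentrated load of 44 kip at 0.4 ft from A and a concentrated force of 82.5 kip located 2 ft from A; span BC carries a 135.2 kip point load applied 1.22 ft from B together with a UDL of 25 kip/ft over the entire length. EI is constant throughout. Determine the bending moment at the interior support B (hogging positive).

M_B = 213.9 kip·ft

Release continuity at B by inserting a hinge; the redundant is the internal moment M_B. The primary structure is two simply-supported spans AB and BC.
Rotations at B on the released spans (each span's end-slope, ×1/EI):
  span AB: point load 44 at a = 0.4: Pab(L + a)/(6LEI) = 11.62/EI
  span AB: point load 82.5 at a = 2: Pab(L + a)/(6LEI) = 82.5/EI
  span BC: point load 135.2 at a = 1.22: Pab(L + b)/(6LEI) = 306.4/EI
  span BC: UDL 25: wL³/(24EI) = 405.2/EI
  relative rotation θ_0 = (94.12 + 711.6)/EI = 805.7/EI
A unit hogging moment at B produces rotation L₁/(3EI) + L₂/(3EI) = 3.767/EI.
Slope continuity at B: θ_0 = M_B·3.767/EI, so M_B = 805.7/3.767 = 213.9 kip·ft (hogging).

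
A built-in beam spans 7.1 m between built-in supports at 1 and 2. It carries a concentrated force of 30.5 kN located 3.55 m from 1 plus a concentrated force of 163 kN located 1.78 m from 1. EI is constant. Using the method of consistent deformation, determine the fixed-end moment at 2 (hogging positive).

M_2 = 81.57 kN·m

Take the two fixed-end moments M_1, M_2 as redundants; the released structure is the simple span 12.
End rotations of the released simple span under the applied load (×1/EI):
  at 1: point load 30.5 at a = 3.55: Pab(L + b)/(6LEI) = 96.09/EI
  at 2: point load 30.5 at a = 3.55: Pab(L + a)/(6LEI) = 96.09/EI
  at 1: point load 163 at a = 1.78: Pab(L + b)/(6LEI) = 450/EI
  at 2: point load 163 at a = 1.78: Pab(L + a)/(6LEI) = 321.8/EI
  θ_10 = 546.1/EI,  θ_20 = 417.8/EI
Flexibility coefficients: a unit moment at one end gives L/(3EI) there and L/(6EI) at the far end, so f₁₁ = f₂₂ = 2.367/EI and f₁₂ = f₂₁ = 1.183/EI.
Compatibility — zero rotation at each built-in end:
  2.367 M_1 + 1.183 M_2 = 546.1
  1.183 M_1 + 2.367 M_2 = 417.8
Solving the pair gives M_1 = 190 kN·m and M_2 = 81.57 kN·m (hogging).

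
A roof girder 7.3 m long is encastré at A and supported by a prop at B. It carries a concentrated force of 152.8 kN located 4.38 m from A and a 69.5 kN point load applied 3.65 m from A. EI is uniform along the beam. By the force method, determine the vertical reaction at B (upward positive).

Release the roller at B. Primary structure: cantilever fixed at A.
Deflection at B on the released cantilever, summing each load's contribution:
  point load 152.8 at a = 4.38: Pa²(3L − a)/(6EI) = 8560/EI
  point load 69.5 at a = 3.65: Pa²(3L − a)/(6EI) = 2816/EI
  δ_0 = 11376/EI
Tip deflection under a unit load at B: L³/(3EI) = 129.7/EI.
The prop prevents deflection at B: R_B = δ_0/δ_{BB} = 11376/129.7 = 87.73 kN.

R_B = 87.73 kN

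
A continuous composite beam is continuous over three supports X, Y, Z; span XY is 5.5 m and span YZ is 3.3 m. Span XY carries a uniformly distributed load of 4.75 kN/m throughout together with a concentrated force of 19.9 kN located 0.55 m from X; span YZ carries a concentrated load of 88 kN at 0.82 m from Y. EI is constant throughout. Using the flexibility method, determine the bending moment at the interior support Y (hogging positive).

Take M_Y as the redundant. Released structure: two simple spans XY and YZ with a hinge at Y.
End slopes at the hinge Y, treating each span as simply supported:
  span XY: UDL 4.75: wL³/(24EI) = 32.93/EI
  span XY: point load 19.9 at a = 0.55: Pab(L + a)/(6LEI) = 9.933/EI
  span YZ: point load 88 at a = 0.82: Pab(L + b)/(6LEI) = 52.24/EI
  relative rotation θ_0 = (42.86 + 52.24)/EI = 95.1/EI
A unit hogging moment at Y produces rotation L₁/(3EI) + L₂/(3EI) = 2.933/EI.
Slope continuity at Y: θ_0 = M_Y·2.933/EI, so M_Y = 95.1/2.933 = 32.42 kN·m (hogging).

M_Y = 32.42 kN·m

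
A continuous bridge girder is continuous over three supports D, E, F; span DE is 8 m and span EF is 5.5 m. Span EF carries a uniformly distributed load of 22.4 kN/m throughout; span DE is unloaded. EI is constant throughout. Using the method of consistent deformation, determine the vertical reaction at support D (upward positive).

R_D = -4.313 kN

Release continuity at E by inserting a hinge; the redundant is the internal moment M_E. The primary structure is two simply-supported spans DE and EF.
End slopes at the hinge E, treating each span as simply supported:
  span EF: UDL 22.4: wL³/(24EI) = 155.3/EI
  relative rotation θ_0 = (0 + 155.3)/EI = 155.3/EI
A unit hogging moment at E produces rotation L₁/(3EI) + L₂/(3EI) = 4.5/EI.
Compatibility: M_E·(L₁+L₂)/(3EI) = θ_0, giving M_E = 34.51 kN·m (hogging).
Span DE, ΣM about D with M_E applied at E: R_E^{DE}·8 = 0 + 34.51, so R_E^{DE} = 4.313 kN and R_D = 0 − 4.313 = -4.313 kN.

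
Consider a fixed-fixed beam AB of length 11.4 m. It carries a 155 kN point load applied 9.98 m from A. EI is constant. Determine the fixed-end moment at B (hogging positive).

Take the two fixed-end moments M_A, M_B as redundants; the released structure is the simple span AB.
On the primary (simply-supported) span, the end slopes from the loading are:
  at A: point load 155 at a = 9.98: Pab(L + b)/(6LEI) = 411.7/EI
  at B: point load 155 at a = 9.98: Pab(L + a)/(6LEI) = 686.6/EI
  θ_A0 = 411.7/EI,  θ_B0 = 686.6/EI
Flexibility coefficients: a unit moment at one end gives L/(3EI) there and L/(6EI) at the far end, so f₁₁ = f₂₂ = 3.8/EI and f₁₂ = f₂₁ = 1.9/EI.
Compatibility — zero rotation at each built-in end:
  3.8 M_A + 1.9 M_B = 411.7
  1.9 M_A + 3.8 M_B = 686.6
Solving the pair gives M_A = 24 kN·m and M_B = 168.7 kN·m (hogging).

M_B = 168.7 kN·m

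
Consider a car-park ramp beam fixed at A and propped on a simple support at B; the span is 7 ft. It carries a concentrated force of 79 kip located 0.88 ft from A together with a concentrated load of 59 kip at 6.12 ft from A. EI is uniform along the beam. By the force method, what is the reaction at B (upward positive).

R_B = 49.73 kip

Take the reaction at B as the redundant and release it; the primary structure is a cantilever fixed at A.
Primary-structure tip deflection at B by superposition:
  point load 79 at a = 0.88: Pa²(3L − a)/(6EI) = 205.1/EI
  point load 59 at a = 6.12: Pa²(3L − a)/(6EI) = 5480/EI
  δ_0 = 5685/EI
Tip deflection under a unit load at B: L³/(3EI) = 114.3/EI.
Compatibility at B: δ_0 − R_B·δ_{BB} = 0, so R_B = 5685/114.3 = 49.73 kip.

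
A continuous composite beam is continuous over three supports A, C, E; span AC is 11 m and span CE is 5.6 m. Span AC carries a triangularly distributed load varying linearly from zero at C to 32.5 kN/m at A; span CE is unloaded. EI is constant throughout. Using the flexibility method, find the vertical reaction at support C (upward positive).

R_C = 100.5 kN

Insert a hinge at C; M_C is the redundant, and each span becomes simply supported.
Rotations at C on the released spans (each span's end-slope, ×1/EI):
  span AC: triangular load, peak 32.5: 7w₀L³/(360EI) = 841.1/EI
  relative rotation θ_0 = (841.1 + 0)/EI = 841.1/EI
A unit hogging moment at C produces rotation L₁/(3EI) + L₂/(3EI) = 5.533/EI.
Slope continuity at C: θ_0 = M_C·5.533/EI, so M_C = 841.1/5.533 = 152 kN·m (hogging).
Span AC, ΣM about A with M_C applied at C: R_C^{AC}·11 = 655.4 + 152, so R_C^{AC} = 73.4 kN and R_A = 178.8 − 73.4 = 105.3 kN.
Span CE, ΣM about E: R_C^{CE}·5.6 = 0 + 152, so R_C^{CE} = 27.14 kN and R_E = 0 − 27.14 = -27.14 kN.
R_C = 73.4 + 27.14 = 100.5 kN.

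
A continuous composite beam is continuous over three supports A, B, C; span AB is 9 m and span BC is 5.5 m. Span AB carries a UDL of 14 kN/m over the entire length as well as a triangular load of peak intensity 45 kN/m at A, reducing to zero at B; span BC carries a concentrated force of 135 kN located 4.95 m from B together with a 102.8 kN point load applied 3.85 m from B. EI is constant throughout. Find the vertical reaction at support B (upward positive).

Take M_B as the redundant. Released structure: two simple spans AB and BC with a hinge at B.
Rotations at B on the released spans (each span's end-slope, ×1/EI):
  span AB: UDL 14: wL³/(24EI) = 425.2/EI
  span AB: triangular load, peak 45: 7w₀L³/(360EI) = 637.9/EI
  span BC: point load 135 at a = 4.95: Pab(L + b)/(6LEI) = 67.38/EI
  span BC: point load 102.8 at a = 3.85: Pab(L + b)/(6LEI) = 141.5/EI
  relative rotation θ_0 = (1063 + 208.9)/EI = 1272/EI
A unit hogging moment at B produces rotation L₁/(3EI) + L₂/(3EI) = 4.833/EI.
Compatibility: M_B·(L₁+L₂)/(3EI) = θ_0, giving M_B = 263.2 kN·m (hogging).
Span AB, ΣM about A with M_B applied at B: R_B^{AB}·9 = 1174 + 263.2, so R_B^{AB} = 159.7 kN and R_A = 328.5 − 159.7 = 168.8 kN.
Span BC, ΣM about C: R_B^{BC}·5.5 = 243.9 + 263.2, so R_B^{BC} = 92.19 kN and R_C = 237.8 − 92.19 = 145.6 kN.
R_B = 159.7 + 92.19 = 251.9 kN.

R_B = 251.9 kN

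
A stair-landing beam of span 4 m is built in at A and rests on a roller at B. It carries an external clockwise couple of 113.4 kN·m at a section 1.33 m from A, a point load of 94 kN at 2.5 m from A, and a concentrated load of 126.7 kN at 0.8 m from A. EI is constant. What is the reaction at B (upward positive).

R_B = 74.28 kN

Release the roller at B. Primary structure: cantilever fixed at A.
Downward deflection at the released point B due to the loads:
  clockwise couple 113.4 at a = 1.33: M₀a(2L − a)/(2EI) = 503/EI
  point load 94 at a = 2.5: Pa²(3L − a)/(6EI) = 930.2/EI
  point load 126.7 at a = 0.8: Pa²(3L − a)/(6EI) = 151.4/EI
  δ_0 = 1585/EI
Tip deflection under a unit load at B: L³/(3EI) = 21.33/EI.
Compatibility at B: δ_0 − R_B·δ_{BB} = 0, so R_B = 1585/21.33 = 74.28 kN.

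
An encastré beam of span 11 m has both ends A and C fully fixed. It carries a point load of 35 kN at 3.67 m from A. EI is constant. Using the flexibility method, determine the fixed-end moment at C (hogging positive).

M_C = 28.56 kN·m

Release both end moments; the primary structure is a simply-supported span AC with redundants M_A and M_C.
End rotations of the released simple span under the applied load (×1/EI):
  at A: point load 35 at a = 3.67: Pab(L + b)/(6LEI) = 261.5/EI
  at C: point load 35 at a = 3.67: Pab(L + a)/(6LEI) = 209.3/EI
  θ_A0 = 261.5/EI,  θ_C0 = 209.3/EI
Flexibility coefficients: a unit moment at one end gives L/(3EI) there and L/(6EI) at the far end, so f₁₁ = f₂₂ = 3.667/EI and f₁₂ = f₂₁ = 1.833/EI.
Compatibility — zero rotation at each built-in end:
  3.667 M_A + 1.833 M_C = 261.5
  1.833 M_A + 3.667 M_C = 209.3
Solving the pair gives M_A = 57.04 kN·m and M_C = 28.56 kN·m (hogging).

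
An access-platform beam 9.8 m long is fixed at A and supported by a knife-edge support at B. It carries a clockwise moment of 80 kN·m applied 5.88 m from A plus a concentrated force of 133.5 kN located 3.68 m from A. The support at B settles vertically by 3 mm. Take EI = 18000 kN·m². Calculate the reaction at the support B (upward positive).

R_B = 34.82 kN

Choose R_B as the redundant. The primary structure is the cantilever fixed at A.
Deflection at B on the released cantilever, summing each load's contribution:
  clockwise couple 80 at a = 5.88: M₀a(2L − a)/(2EI) = 3227/EI
  point load 133.5 at a = 3.68: Pa²(3L − a)/(6EI) = 7750/EI
  δ_0 = 10977/EI
Flexibility coefficient — unit upward force at B: δ_{BB} = L³/(3EI) = 313.7/EI.
With EI = 18000 kN·m²: δ_0 = 0.60983 m and δ_{BB} = 0.017429 m/kN.
Compatibility — the beam at B must follow the support down by 0.003 m: δ_0 − R_B·δ_{BB} = 0.003, so R_B = (0.60983 − 0.003)/0.017429 = 34.82 kN.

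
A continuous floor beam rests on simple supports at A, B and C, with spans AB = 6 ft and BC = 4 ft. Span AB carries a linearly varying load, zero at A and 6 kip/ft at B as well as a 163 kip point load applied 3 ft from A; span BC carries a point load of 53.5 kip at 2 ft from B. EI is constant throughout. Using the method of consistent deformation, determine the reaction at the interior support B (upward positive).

Release continuity at B by inserting a hinge; the redundant is the internal moment M_B. The primary structure is two simply-supported spans AB and BC.
Rotations at B on the released spans (each span's end-slope, ×1/EI):
  span AB: triangular load, peak 6: w₀L³/(45EI) = 28.8/EI
  span AB: point load 163 at a = 3: Pab(L + a)/(6LEI) = 366.8/EI
  span BC: point load 53.5 at a = 2: Pab(L + b)/(6LEI) = 53.5/EI
  relative rotation θ_0 = (395.6 + 53.5)/EI = 449.1/EI
A unit hogging moment at B produces rotation L₁/(3EI) + L₂/(3EI) = 3.333/EI.
Compatibility: M_B·(L₁+L₂)/(3EI) = θ_0, giving M_B = 134.7 kip·ft (hogging).
Span AB, ΣM about A with M_B applied at B: R_B^{AB}·6 = 561 + 134.7, so R_B^{AB} = 116 kip and R_A = 181 − 116 = 65.05 kip.
Span BC, ΣM about C: R_B^{BC}·4 = 107 + 134.7, so R_B^{BC} = 60.43 kip and R_C = 53.5 − 60.43 = -6.929 kip.
R_B = 116 + 60.43 = 176.4 kip.

R_B = 176.4 kip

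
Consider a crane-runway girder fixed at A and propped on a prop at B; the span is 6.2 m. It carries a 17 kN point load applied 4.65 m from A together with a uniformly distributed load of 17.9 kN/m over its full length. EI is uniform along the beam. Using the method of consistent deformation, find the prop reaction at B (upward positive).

Remove the prop at B; the released (primary) structure is a cantilever built in at A.
Primary-structure tip deflection at B by superposition:
  point load 17 at a = 4.65: Pa²(3L − a)/(6EI) = 854.6/EI
  UDL 17.9: wL⁴/(8EI) = 3306/EI
  δ_0 = 4161/EI
Tip deflection under a unit load at B: L³/(3EI) = 79.44/EI.
Compatibility at B: δ_0 − R_B·δ_{BB} = 0, so R_B = 4161/79.44 = 52.38 kN.

R_B = 52.38 kN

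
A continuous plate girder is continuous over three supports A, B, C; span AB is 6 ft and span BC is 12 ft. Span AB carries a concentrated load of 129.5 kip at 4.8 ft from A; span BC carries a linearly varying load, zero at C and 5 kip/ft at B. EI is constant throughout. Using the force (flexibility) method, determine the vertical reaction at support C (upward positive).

Release continuity at B by inserting a hinge; the redundant is the internal moment M_B. The primary structure is two simply-supported spans AB and BC.
End slopes at the hinge B, treating each span as simply supported:
  span AB: point load 129.5 at a = 4.8: Pab(L + a)/(6LEI) = 223.8/EI
  span BC: triangular load, peak 5: w₀L³/(45EI) = 192/EI
  relative rotation θ_0 = (223.8 + 192)/EI = 415.8/EI
A unit hogging moment at B produces rotation L₁/(3EI) + L₂/(3EI) = 6/EI.
Compatibility: M_B·(L₁+L₂)/(3EI) = θ_0, giving M_B = 69.3 kip·ft (hogging).
Span BC, ΣM about C: R_B^{BC}·12 = 240 + 69.3, so R_B^{BC} = 25.77 kip and R_C = 30 − 25.77 = 4.225 kip.

R_C = 4.225 kip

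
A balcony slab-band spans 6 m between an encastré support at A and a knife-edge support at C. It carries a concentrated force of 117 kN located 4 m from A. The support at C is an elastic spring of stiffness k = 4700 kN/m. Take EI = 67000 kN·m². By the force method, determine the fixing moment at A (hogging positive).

M_A = 164.2 kN·m

Remove the prop at C; the released (primary) structure is a cantilever built in at A.
Deflection at C on the released cantilever, summing each load's contribution:
  point load 117 at a = 4: Pa²(3L − a)/(6EI) = 4368/EI
Tip deflection under a unit load at C: L³/(3EI) = 72/EI.
With EI = 67000 kN·m²: δ_0 = 0.065194 m and δ_{CC} = 0.001075 m/kN.
Compatibility — the spring shortens by R_C/k under the reaction it provides: δ_0 − R_C·δ_{CC} = R_C/k. With 1/k = 0.000213 m/kN, R_C = δ_0 / (δ_{CC} + 1/k) = 0.065194 / (0.001075 + 0.000213) = 50.64 kN.
Moment equilibrium about A: M_A = Σ(load moments about A) − R_C·L = 468 − 50.64×6 = 164.2 kN·m.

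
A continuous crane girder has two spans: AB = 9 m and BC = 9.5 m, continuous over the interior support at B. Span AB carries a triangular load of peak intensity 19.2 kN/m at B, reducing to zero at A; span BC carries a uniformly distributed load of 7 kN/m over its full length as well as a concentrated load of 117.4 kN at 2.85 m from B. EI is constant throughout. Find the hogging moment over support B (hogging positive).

M_B = 193.2 kN·m

Release continuity at B by inserting a hinge; the redundant is the internal moment M_B. The primary structure is two simply-supported spans AB and BC.
Rotations at B on the released spans (each span's end-slope, ×1/EI):
  span AB: triangular load, peak 19.2: w₀L³/(45EI) = 311/EI
  span BC: UDL 7: wL³/(24EI) = 250.1/EI
  span BC: point load 117.4 at a = 2.85: Pab(L + b)/(6LEI) = 630.4/EI
  relative rotation θ_0 = (311 + 880.5)/EI = 1192/EI
A unit hogging moment at B produces rotation L₁/(3EI) + L₂/(3EI) = 6.167/EI.
Compatibility: M_B·(L₁+L₂)/(3EI) = θ_0, giving M_B = 193.2 kN·m (hogging).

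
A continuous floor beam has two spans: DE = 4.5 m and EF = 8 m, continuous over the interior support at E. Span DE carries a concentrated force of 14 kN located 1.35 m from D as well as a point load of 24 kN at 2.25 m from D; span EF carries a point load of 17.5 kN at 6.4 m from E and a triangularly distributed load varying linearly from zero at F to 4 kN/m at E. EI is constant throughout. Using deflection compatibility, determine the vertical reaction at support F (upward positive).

Insert a hinge at E; M_E is the redundant, and each span becomes simply supported.
Rotations at E on the released spans (each span's end-slope, ×1/EI):
  span DE: point load 14 at a = 1.35: Pab(L + a)/(6LEI) = 12.9/EI
  span DE: point load 24 at a = 2.25: Pab(L + a)/(6LEI) = 30.38/EI
  span EF: point load 17.5 at a = 6.4: Pab(L + b)/(6LEI) = 35.84/EI
  span EF: triangular load, peak 4: w₀L³/(45EI) = 45.51/EI
  relative rotation θ_0 = (43.27 + 81.35)/EI = 124.6/EI
A unit hogging moment at E produces rotation L₁/(3EI) + L₂/(3EI) = 4.167/EI.
Compatibility: M_E·(L₁+L₂)/(3EI) = θ_0, giving M_E = 29.91 kN·m (hogging).
Span EF, ΣM about F: R_E^{EF}·8 = 113.3 + 29.91, so R_E^{EF} = 17.91 kN and R_F = 33.5 − 17.91 = 15.59 kN.

R_F = 15.59 kN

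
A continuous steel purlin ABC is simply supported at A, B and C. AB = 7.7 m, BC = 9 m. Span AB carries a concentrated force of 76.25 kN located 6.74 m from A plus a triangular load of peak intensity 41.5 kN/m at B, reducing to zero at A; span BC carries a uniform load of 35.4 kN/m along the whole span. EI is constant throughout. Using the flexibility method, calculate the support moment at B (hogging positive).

Take M_B as the redundant. Released structure: two simple spans AB and BC with a hinge at B.
Rotations at B on the released spans (each span's end-slope, ×1/EI):
  span AB: point load 76.25 at a = 6.74: Pab(L + a)/(6LEI) = 154.2/EI
  span AB: triangular load, peak 41.5: w₀L³/(45EI) = 421/EI
  span BC: UDL 35.4: wL³/(24EI) = 1075/EI
  relative rotation θ_0 = (575.2 + 1075)/EI = 1651/EI
A unit hogging moment at B produces rotation L₁/(3EI) + L₂/(3EI) = 5.567/EI.
Slope continuity at B: θ_0 = M_B·5.567/EI, so M_B = 1651/5.567 = 296.5 kN·m (hogging).

M_B = 296.5 kN·m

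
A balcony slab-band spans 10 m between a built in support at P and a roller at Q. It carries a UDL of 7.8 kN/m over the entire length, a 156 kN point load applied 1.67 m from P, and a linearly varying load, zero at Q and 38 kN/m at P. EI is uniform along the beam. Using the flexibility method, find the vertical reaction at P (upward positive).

Take the reaction at Q as the redundant and release it; the primary structure is a cantilever fixed at P.
Primary-structure tip deflection at Q by superposition:
  UDL 7.8: wL⁴/(8EI) = 9750/EI
  point load 156 at a = 1.67: Pa²(3L − a)/(6EI) = 2054/EI
  triangular load, peak 38 at the fixed end: w₀L⁴/(30EI) = 12667/EI
  δ_0 = 24471/EI
Flexibility coefficient — unit upward force at Q: δ_{QQ} = L³/(3EI) = 333.3/EI.
The prop prevents deflection at Q: R_Q = δ_0/δ_{QQ} = 24471/333.3 = 73.41 kN.
Vertical equilibrium: R_P = ΣP − R_Q = 424 − 73.41 = 350.6 kN.

R_P = 350.6 kN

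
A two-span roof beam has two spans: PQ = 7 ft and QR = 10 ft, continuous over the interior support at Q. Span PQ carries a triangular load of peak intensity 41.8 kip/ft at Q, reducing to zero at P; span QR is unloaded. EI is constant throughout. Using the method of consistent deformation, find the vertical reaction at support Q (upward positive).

R_Q = 111.2 kip

Insert a hinge at Q; M_Q is the redundant, and each span becomes simply supported.
Discontinuity in slope at Q on the released structure — sum the simple-span end rotations:
  span PQ: triangular load, peak 41.8: w₀L³/(45EI) = 318.6/EI
  relative rotation θ_0 = (318.6 + 0)/EI = 318.6/EI
A unit hogging moment at Q produces rotation L₁/(3EI) + L₂/(3EI) = 5.667/EI.
Slope continuity at Q: θ_0 = M_Q·5.667/EI, so M_Q = 318.6/5.667 = 56.23 kip·ft (hogging).
Span PQ, ΣM about P with M_Q applied at Q: R_Q^{PQ}·7 = 682.7 + 56.23, so R_Q^{PQ} = 105.6 kip and R_P = 146.3 − 105.6 = 40.73 kip.
Span QR, ΣM about R: R_Q^{QR}·10 = 0 + 56.23, so R_Q^{QR} = 5.623 kip and R_R = 0 − 5.623 = -5.623 kip.
R_Q = 105.6 + 5.623 = 111.2 kip.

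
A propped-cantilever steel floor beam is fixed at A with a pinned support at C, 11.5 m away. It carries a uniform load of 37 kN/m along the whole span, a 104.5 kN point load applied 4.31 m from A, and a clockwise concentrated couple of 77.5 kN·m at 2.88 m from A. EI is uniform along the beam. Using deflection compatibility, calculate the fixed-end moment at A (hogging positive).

Choose R_C as the redundant. The primary structure is the cantilever fixed at A.
Free-end deflection of the primary structure under the applied loading (downward +):
  UDL 37: wL⁴/(8EI) = 80892/EI
  point load 104.5 at a = 4.31: Pa²(3L − a)/(6EI) = 9767/EI
  clockwise couple 77.5 at a = 2.88: M₀a(2L − a)/(2EI) = 2245/EI
  δ_0 = 92904/EI
Flexibility coefficient — unit upward force at C: δ_{CC} = L³/(3EI) = 507/EI.
The prop prevents deflection at C: R_C = δ_0/δ_{CC} = 92904/507 = 183.3 kN.
Moment equilibrium about A: M_A = Σ(load moments about A) − R_C·L = 2975 − 183.3×11.5 = 867 kN·m.

M_A = 867 kN·m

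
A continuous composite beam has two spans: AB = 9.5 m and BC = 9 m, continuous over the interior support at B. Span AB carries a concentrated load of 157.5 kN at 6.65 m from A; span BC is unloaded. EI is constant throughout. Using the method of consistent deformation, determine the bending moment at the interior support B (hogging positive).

Release continuity at B by inserting a hinge; the redundant is the internal moment M_B. The primary structure is two simply-supported spans AB and BC.
Rotations at B on the released spans (each span's end-slope, ×1/EI):
  span AB: point load 157.5 at a = 6.65: Pab(L + a)/(6LEI) = 845.8/EI
  relative rotation θ_0 = (845.8 + 0)/EI = 845.8/EI
A unit hogging moment at B produces rotation L₁/(3EI) + L₂/(3EI) = 6.167/EI.
Slope continuity at B: θ_0 = M_B·6.167/EI, so M_B = 845.8/6.167 = 137.1 kN·m (hogging).

M_B = 137.1 kN·m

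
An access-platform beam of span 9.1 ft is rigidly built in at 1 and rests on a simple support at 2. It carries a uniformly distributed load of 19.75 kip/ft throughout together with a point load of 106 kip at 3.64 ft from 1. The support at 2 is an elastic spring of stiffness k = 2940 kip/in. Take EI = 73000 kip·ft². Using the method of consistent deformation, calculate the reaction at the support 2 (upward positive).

Choose R_2 as the redundant. The primary structure is the cantilever fixed at 1.
Free-end deflection of the primary structure under the applied loading (downward +):
  UDL 19.75: wL⁴/(8EI) = 16929/EI
  point load 106 at a = 3.64: Pa²(3L − a)/(6EI) = 5538/EI
  δ_0 = 22468/EI
Flexibility coefficient — unit upward force at 2: δ_{22} = L³/(3EI) = 251.2/EI.
With EI = 73000 kip·ft²: δ_0 = 0.30778 ft and δ_{22} = 0.003441 ft/kip.
Compatibility — the spring shortens by R_2/k under the reaction it provides: δ_0 − R_2·δ_{22} = R_2/k. With 1/k = 1/(2940×12) ft/kip = 0.000028 ft/kip, R_2 = δ_0 / (δ_{22} + 1/k) = 0.30778 / (0.003441 + 0.000028) = 88.71 kip.

R_2 = 88.71 kip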